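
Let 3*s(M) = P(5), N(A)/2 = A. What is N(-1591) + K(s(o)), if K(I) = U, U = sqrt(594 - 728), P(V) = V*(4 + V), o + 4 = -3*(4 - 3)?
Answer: -3182 + I*sqrt(134) ≈ -3182.0 + 11.576*I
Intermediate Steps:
N(A) = 2*A
o = -7 (o = -4 - 3*(4 - 3) = -4 - 3*1 = -4 - 3 = -7)
U = I*sqrt(134) (U = sqrt(-134) = I*sqrt(134) ≈ 11.576*I)
s(M) = 15 (s(M) = (5*(4 + 5))/3 = (5*9)/3 = (1/3)*45 = 15)
K(I) = I*sqrt(134)
N(-1591) + K(s(o)) = 2*(-1591) + I*sqrt(134) = -3182 + I*sqrt(134)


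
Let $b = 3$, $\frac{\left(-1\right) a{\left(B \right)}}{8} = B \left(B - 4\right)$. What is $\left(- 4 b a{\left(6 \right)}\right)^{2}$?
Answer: $1327104$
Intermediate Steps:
$a{\left(B \right)} = - 8 B \left(-4 + B\right)$ ($a{\left(B \right)} = - 8 B \left(B - 4\right) = - 8 B \left(-4 + B\right)$)
$\left(- 4 b a{\left(6 \right)}\right)^{2} = \left(\left(-4\right) 3 \cdot 8 \cdot 6 \left(4 - 6\right)\right)^{2} = \left(- 12 \cdot 8 \cdot 6 \left(4 - 6\right)\right)^{2} = \left(- 12 \cdot 8 \cdot 6 \left(-2\right)\right)^{2} = \left(\left(-12\right) \left(-96\right)\right)^{2} = 1152^{2} = 1327104$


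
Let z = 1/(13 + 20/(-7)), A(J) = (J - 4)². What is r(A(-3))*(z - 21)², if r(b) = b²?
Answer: 5287616656/5041 ≈ 1.0489e+6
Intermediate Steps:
A(J) = (-4 + J)²
z = 7/71 (z = 1/(13 + 20*(-⅐)) = 1/(13 - 20/7) = 1/(71/7) = 7/71 ≈ 0.098592)
r(A(-3))*(z - 21)² = ((-4 - 3)²)²*(7/71 - 21)² = ((-7)²)²*(-1484/71)² = 49²*(2202256/5041) = 2401*(2202256/5041) = 5287616656/5041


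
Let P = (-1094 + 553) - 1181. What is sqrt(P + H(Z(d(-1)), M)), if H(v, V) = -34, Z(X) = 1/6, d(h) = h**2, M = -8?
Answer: 2*I*sqrt(439) ≈ 41.905*I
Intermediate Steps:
Z(X) = 1/6
P = -1722 (P = -541 - 1181 = -1722)
sqrt(P + H(Z(d(-1)), M)) = sqrt(-1722 - 34) = sqrt(-1756) = 2*I*sqrt(439)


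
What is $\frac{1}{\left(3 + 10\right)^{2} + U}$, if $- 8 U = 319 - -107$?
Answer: $\frac{4}{463} \approx 0.0086393$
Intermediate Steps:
$U = - \frac{213}{4}$ ($U = - \frac{319 - -107}{8} = - \frac{319 + 107}{8} = \left(- \frac{1}{8}\right) 426 = - \frac{213}{4} \approx -53.25$)
$\frac{1}{\left(3 + 10\right)^{2} + U} = \frac{1}{\left(3 + 10\right)^{2} - \frac{213}{4}} = \frac{1}{13^{2} - \frac{213}{4}} = \frac{1}{169 - \frac{213}{4}} = \frac{1}{\frac{463}{4}} = \frac{4}{463}$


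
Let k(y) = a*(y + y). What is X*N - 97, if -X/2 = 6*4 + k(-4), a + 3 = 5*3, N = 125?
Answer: 17903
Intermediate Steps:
a = 12 (a = -3 + 5*3 = -3 + 15 = 12)
k(y) = 24*y (k(y) = 12*(y + y) = 12*(2*y) = 24*y)
X = 144 (X = -2*(6*4 + 24*(-4)) = -2*(24 - 96) = -2*(-72) = 144)
X*N - 97 = 144*125 - 97 = 18000 - 97 = 17903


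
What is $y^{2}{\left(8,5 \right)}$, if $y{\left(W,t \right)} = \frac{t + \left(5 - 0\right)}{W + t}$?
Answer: $\frac{100}{169} \approx 0.59172$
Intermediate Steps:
$y{\left(W,t \right)} = \frac{5 + t}{W + t}$ ($y{\left(W,t \right)} = \frac{t + \left(5 + 0\right)}{W + t} = \frac{t + 5}{W + t} = \frac{5 + t}{W + t}$)
$y^{2}{\left(8,5 \right)} = \left(\frac{5 + 5}{8 + 5}\right)^{2} = \left(\frac{1}{13} \cdot 10\right)^{2} = \left(\frac{10}{13}\right)^{2} = \frac{100}{169}$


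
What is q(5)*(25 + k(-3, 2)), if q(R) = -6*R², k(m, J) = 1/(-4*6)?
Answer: -14975/4 ≈ -3743.8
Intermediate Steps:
k(m, J) = -1/24 (k(m, J) = 1/(-24) = -1/24)
q(5)*(25 + k(-3, 2)) = (-6*5²)*(25 - 1/24) = -6*25*(599/24) = -150*599/24 = -14975/4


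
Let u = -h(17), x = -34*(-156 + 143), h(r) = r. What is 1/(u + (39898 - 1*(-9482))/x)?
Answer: 221/20933 ≈ 0.010557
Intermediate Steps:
x = 442 (x = -34*(-13) = 442)
u = -17 (u = -1*17 = -17)
1/(u + (39898 - 1*(-9482))/x) = 1/(-17 + (39898 - 1*(-9482))/442) = 1/(-17 + (39898 + 9482)*(1/442)) = 1/(-17 + 49380*(1/442)) = 1/(-17 + 24690/221) = 1/(20933/221) = 221/20933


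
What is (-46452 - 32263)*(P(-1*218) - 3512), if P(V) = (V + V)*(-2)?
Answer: 207807600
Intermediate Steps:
P(V) = -4*V (P(V) = (2*V)*(-2) = -4*V)
(-46452 - 32263)*(P(-1*218) - 3512) = (-46452 - 32263)*(-(-4)*218 - 3512) = -78715*(-4*(-218) - 3512) = -78715*(872 - 3512) = -78715*(-2640) = 207807600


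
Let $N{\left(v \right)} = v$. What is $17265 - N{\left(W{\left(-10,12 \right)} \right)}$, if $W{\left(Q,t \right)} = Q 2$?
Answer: $17285$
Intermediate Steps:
$W{\left(Q,t \right)} = 2 Q$
$17265 - N{\left(W{\left(-10,12 \right)} \right)} = 17265 - 2 \left(-10\right) = 17265 - -20 = 17265 + 20 = 17285$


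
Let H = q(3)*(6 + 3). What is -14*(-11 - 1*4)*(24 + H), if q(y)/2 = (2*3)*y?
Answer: 73080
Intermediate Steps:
q(y) = 12*y (q(y) = 2*((2*3)*y) = 2*(6*y) = 12*y)
H = 324 (H = (12*3)*(6 + 3) = 36*9 = 324)
-14*(-11 - 1*4)*(24 + H) = -14*(-11 - 1*4)*(24 + 324) = -14*(-11 - 4)*348 = -(-210)*348 = -14*(-5220) = 73080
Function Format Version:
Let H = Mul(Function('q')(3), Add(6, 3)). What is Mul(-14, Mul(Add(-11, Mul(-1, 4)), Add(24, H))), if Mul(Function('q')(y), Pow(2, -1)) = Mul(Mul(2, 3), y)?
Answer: 73080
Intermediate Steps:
Function('q')(y) = Mul(12, y) (Function('q')(y) = Mul(2, Mul(Mul(2, 3), y)) = Mul(2, Mul(6, y)) = Mul(12, y))
H = 324 (H = Mul(Mul(12, 3), Add(6, 3)) = Mul(36, 9) = 324)
Mul(-14, Mul(Add(-11, Mul(-1, 4)), Add(24, H))) = Mul(-14, Mul(Add(-11, Mul(-1, 4)), Add(24, 324))) = Mul(-14, Mul(Add(-11, -4), 348)) = Mul(-14, Mul(-15, 348)) = Mul(-14, -5220) = 73080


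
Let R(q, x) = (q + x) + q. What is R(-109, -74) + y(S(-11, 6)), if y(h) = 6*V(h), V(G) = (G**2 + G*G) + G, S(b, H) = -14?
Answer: 1976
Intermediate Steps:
V(G) = G + 2*G**2 (V(G) = (G**2 + G**2) + G = 2*G**2 + G = G + 2*G**2)
y(h) = 6*h*(1 + 2*h) (y(h) = 6*(h*(1 + 2*h)) = 6*h*(1 + 2*h))
R(q, x) = x + 2*q
R(-109, -74) + y(S(-11, 6)) = (-74 + 2*(-109)) + 6*(-14)*(1 + 2*(-14)) = (-74 - 218) + 6*(-14)*(1 - 28) = -292 + 6*(-14)*(-27) = -292 + 2268 = 1976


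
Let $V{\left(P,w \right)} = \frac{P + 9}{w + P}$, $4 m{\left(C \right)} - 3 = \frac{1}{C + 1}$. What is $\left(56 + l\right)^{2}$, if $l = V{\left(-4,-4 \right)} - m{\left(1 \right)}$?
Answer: $\frac{11881}{4} \approx 2970.3$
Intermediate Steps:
$m{\left(C \right)} = \frac{3}{4} + \frac{1}{4 \left(1 + C\right)}$ ($m{\left(C \right)} = \frac{3}{4} + \frac{1}{4 \left(C + 1\right)} = \frac{3}{4} + \frac{1}{4 \left(1 + C\right)}$)
$V{\left(P,w \right)} = \frac{9 + P}{P + w}$
$l = - \frac{3}{2}$ ($l = \frac{9 - 4}{-4 - 4} - \frac{4 + 3 \cdot 1}{4 \left(1 + 1\right)} = \frac{1}{-8} \cdot 5 - \frac{4 + 3}{4 \cdot 2} = \left(- \frac{1}{8}\right) 5 - \frac{1}{4} \cdot \frac{1}{2} \cdot 7 = - \frac{5}{8} - \frac{7}{8} = - \frac{3}{2} \approx -1.5$)
$\left(56 + l\right)^{2} = \left(56 - \frac{3}{2}\right)^{2} = \left(\frac{109}{2}\right)^{2} = \frac{11881}{4}$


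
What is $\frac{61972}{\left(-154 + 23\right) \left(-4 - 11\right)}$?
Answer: $\frac{61972}{1965} \approx 31.538$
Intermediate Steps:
$\frac{61972}{\left(-154 + 23\right) \left(-4 - 11\right)} = \frac{61972}{\left(-131\right) \left(-4 - 11\right)} = \frac{61972}{\left(-131\right) \left(-15\right)} = \frac{61972}{1965}$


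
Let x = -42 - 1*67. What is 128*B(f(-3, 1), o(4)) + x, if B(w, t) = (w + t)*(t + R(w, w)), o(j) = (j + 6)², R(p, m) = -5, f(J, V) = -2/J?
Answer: 3671993/3 ≈ 1.2240e+6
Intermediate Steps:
o(j) = (6 + j)²
B(w, t) = (-5 + t)*(t + w) (B(w, t) = (w + t)*(t - 5) = (t + w)*(-5 + t) = (-5 + t)*(t + w))
x = -109 (x = -42 - 67 = -109)
128*B(f(-3, 1), o(4)) + x = 128*(((6 + 4)²)² - 5*(6 + 4)² - (-10)/(-3) + (6 + 4)²*(-2/(-3))) - 109 = 128*((10²)² - 5*10² - (-10)*(-1)/3 + 10²*(-2*(-⅓))) - 109 = 128*(100² - 5*100 - 5*⅔ + 100*(⅔)) - 109 = 128*(10000 - 500 - 10/3 + 200/3) - 109 = 128*(28690/3) - 109 = 3672320/3 - 109 = 3671993/3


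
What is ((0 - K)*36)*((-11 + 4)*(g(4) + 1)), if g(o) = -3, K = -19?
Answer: 9576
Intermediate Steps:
((0 - K)*36)*((-11 + 4)*(g(4) + 1)) = ((0 - 1*(-19))*36)*((-11 + 4)*(-3 + 1)) = ((0 + 19)*36)*(-7*(-2)) = (19*36)*14 = 684*14 = 9576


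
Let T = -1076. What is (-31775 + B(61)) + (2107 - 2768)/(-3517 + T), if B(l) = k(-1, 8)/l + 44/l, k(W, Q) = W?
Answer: -8902259255/280173 ≈ -31774.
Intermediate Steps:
B(l) = 43/l (B(l) = -1/l + 44/l = 43/l)
(-31775 + B(61)) + (2107 - 2768)/(-3517 + T) = (-31775 + 43/61) + (2107 - 2768)/(-3517 - 1076) = (-31775 + 43*(1/61)) - 661/(-4593) = (-31775 + 43/61) - 661*(-1/4593) = -1938232/61 + 661/4593 = -8902259255/280173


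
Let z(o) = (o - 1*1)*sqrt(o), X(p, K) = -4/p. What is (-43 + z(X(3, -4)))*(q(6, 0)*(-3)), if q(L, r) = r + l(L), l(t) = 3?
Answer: 387 + 14*I*sqrt(3) ≈ 387.0 + 24.249*I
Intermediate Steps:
z(o) = sqrt(o)*(-1 + o) (z(o) = (o - 1)*sqrt(o) = (-1 + o)*sqrt(o) = sqrt(o)*(-1 + o))
q(L, r) = 3 + r (q(L, r) = r + 3 = 3 + r)
(-43 + z(X(3, -4)))*(q(6, 0)*(-3)) = (-43 + sqrt(-4/3)*(-1 - 4/3))*((3 + 0)*(-3)) = (-43 + sqrt(-4*1/3)*(-1 - 4*1/3))*(3*(-3)) = (-43 + sqrt(-4/3)*(-1 - 4/3))*(-9) = (-43 + (2*I*sqrt(3)/3)*(-7/3))*(-9) = (-43 - 14*I*sqrt(3)/9)*(-9) = 387 + 14*I*sqrt(3)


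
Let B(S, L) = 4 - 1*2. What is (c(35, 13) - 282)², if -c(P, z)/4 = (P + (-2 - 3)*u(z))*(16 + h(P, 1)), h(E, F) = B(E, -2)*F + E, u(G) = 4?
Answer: 11985444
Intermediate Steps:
B(S, L) = 2 (B(S, L) = 4 - 2 = 2)
h(E, F) = E + 2*F (h(E, F) = 2*F + E = E + 2*F)
c(P, z) = -4*(-20 + P)*(18 + P) (c(P, z) = -4*(P + (-2 - 3)*4)*(16 + (P + 2*1)) = -4*(P - 5*4)*(16 + (P + 2)) = -4*(P - 20)*(16 + (2 + P)) = -4*(-20 + P)*(18 + P))
(c(35, 13) - 282)² = ((1440 - 4*35² + 8*35) - 282)² = ((1440 - 4*1225 + 280) - 282)² = ((1440 - 4900 + 280) - 282)² = (-3180 - 282)² = (-3462)² = 11985444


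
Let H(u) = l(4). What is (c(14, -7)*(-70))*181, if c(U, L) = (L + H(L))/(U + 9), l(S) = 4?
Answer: 38010/23 ≈ 1652.6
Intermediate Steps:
H(u) = 4
c(U, L) = (4 + L)/(9 + U) (c(U, L) = (L + 4)/(U + 9) = (4 + L)/(9 + U))
(c(14, -7)*(-70))*181 = (((4 - 7)/(9 + 14))*(-70))*181 = ((-3/23)*(-70))*181 = (((1/23)*(-3))*(-70))*181 = -3/23*(-70)*181 = (210/23)*181 = 38010/23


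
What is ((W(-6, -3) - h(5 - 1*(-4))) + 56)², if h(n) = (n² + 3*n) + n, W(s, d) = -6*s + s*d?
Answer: 49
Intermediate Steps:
W(s, d) = -6*s + d*s
h(n) = n² + 4*n
((W(-6, -3) - h(5 - 1*(-4))) + 56)² = ((-6*(-6 - 3) - (5 - 1*(-4))*(4 + (5 - 1*(-4)))) + 56)² = ((-6*(-9) - (5 + 4)*(4 + (5 + 4))) + 56)² = ((54 - 9*(4 + 9)) + 56)² = ((54 - 9*13) + 56)² = ((54 - 1*117) + 56)² = ((54 - 117) + 56)² = (-63 + 56)² = (-7)² = 49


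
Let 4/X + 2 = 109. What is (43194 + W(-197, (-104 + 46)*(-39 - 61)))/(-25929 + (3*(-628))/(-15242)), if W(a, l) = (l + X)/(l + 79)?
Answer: -69025774462402/41434456084417 ≈ -1.6659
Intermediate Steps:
X = 4/107 (X = 4/(-2 + 109) = 4/107 ≈ 0.037383)
W(a, l) = (4/107 + l)/(79 + l) (W(a, l) = (l + 4/107)/(l + 79) = (4/107 + l)/(79 + l))
(43194 + W(-197, (-104 + 46)*(-39 - 61)))/(-25929 + (3*(-628))/(-15242)) = (43194 + (4/107 + (-104 + 46)*(-39 - 61))/(79 + (-104 + 46)*(-39 - 61)))/(-25929 + (3*(-628))/(-15242)) = (43194 + (4/107 - 58*(-100))/(79 - 58*(-100)))/(-25929 - 1884*(-1/15242)) = (43194 + (4/107 + 5800)/(79 + 5800))/(-25929 + 942/7621) = (43194 + (620604/107)/5879)/(-197603967/7621) = (43194 + (1/5879)*(620604/107))*(-7621/197603967) = (43194 + 620604/629053)*(-7621/197603967) = (27171935886/629053)*(-7621/197603967) = -69025774462402/41434456084417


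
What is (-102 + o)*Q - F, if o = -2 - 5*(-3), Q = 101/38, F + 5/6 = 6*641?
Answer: -232658/57 ≈ -4081.7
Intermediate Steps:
F = 23071/6 (F = -⅚ + 6*641 = -⅚ + 3846 = 23071/6 ≈ 3845.2)
Q = 101/38 (Q = 101*(1/38) = 101/38 ≈ 2.6579)
o = 13 (o = -2 + 15 = 13)
(-102 + o)*Q - F = (-102 + 13)*(101/38) - 1*23071/6 = -89*101/38 - 23071/6 = -8989/38 - 23071/6 = -232658/57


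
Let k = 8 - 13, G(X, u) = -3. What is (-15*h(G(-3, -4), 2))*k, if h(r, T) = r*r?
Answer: 675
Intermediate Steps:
h(r, T) = r²
k = -5
(-15*h(G(-3, -4), 2))*k = -15*(-3)²*(-5) = -15*9*(-5) = -135*(-5) = 675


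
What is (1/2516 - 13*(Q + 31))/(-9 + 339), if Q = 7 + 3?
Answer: -447009/276760 ≈ -1.6152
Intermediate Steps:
Q = 10
(1/2516 - 13*(Q + 31))/(-9 + 339) = (1/2516 - 13*(10 + 31))/(-9 + 339) = (1/2516 - 13*41)/330 = (1/2516 - 533)*(1/330) = -1341027/2516*1/330 = -447009/276760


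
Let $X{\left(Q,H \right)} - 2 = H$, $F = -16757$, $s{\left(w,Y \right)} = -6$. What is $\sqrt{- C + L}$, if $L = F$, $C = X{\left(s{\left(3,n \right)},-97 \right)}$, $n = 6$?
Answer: $i \sqrt{16662} \approx 129.08 i$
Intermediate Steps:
$X{\left(Q,H \right)} = 2 + H$
$C = -95$ ($C = 2 - 97 = -95$)
$L = -16757$
$\sqrt{- C + L} = \sqrt{\left(-1\right) \left(-95\right) - 16757} = \sqrt{95 - 16757} = \sqrt{-16662} = i \sqrt{16662}$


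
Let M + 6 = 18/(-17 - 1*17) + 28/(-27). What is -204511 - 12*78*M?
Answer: -10068869/51 ≈ -1.9743e+5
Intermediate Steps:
M = -3473/459 (M = -6 + (18/(-17 - 1*17) + 28/(-27)) = -6 + (18/(-17 - 17) + 28*(-1/27)) = -6 + (18/(-34) - 28/27) = -6 + (18*(-1/34) - 28/27) = -6 + (-9/17 - 28/27) = -6 - 719/459 = -3473/459 ≈ -7.5665)
-204511 - 12*78*M = -204511 - 12*78*(-3473)/459 = -204511 - 936*(-3473)/459 = -204511 - 1*(-361192/51) = -204511 + 361192/51 = -10068869/51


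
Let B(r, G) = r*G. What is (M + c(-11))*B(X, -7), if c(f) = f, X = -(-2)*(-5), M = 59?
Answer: 3360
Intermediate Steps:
X = -10 (X = -1*10 = -10)
B(r, G) = G*r
(M + c(-11))*B(X, -7) = (59 - 11)*(-7*(-10)) = 48*70 = 3360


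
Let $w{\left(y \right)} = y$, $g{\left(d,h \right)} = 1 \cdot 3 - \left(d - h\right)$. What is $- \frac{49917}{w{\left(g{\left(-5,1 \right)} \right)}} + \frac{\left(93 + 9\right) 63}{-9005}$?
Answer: $- \frac{149853473}{27015} \approx -5547.0$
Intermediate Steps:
$g{\left(d,h \right)} = 3 + h - d$ ($g{\left(d,h \right)} = 3 - \left(d - h\right) = 3 + h - d$)
$- \frac{49917}{w{\left(g{\left(-5,1 \right)} \right)}} + \frac{\left(93 + 9\right) 63}{-9005} = - \frac{49917}{3 + 1 - -5} + \frac{\left(93 + 9\right) 63}{-9005} = - \frac{49917}{3 + 1 + 5} + 102 \cdot 63 \left(- \frac{1}{9005}\right) = - \frac{49917}{9} + 6426 \left(- \frac{1}{9005}\right) = \left(-49917\right) \frac{1}{9} - \frac{6426}{9005} = - \frac{16639}{3} - \frac{6426}{9005} = - \frac{149853473}{27015}$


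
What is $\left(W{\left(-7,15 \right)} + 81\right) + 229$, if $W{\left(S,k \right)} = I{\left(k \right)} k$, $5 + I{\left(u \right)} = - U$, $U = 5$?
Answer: $160$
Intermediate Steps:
$I{\left(u \right)} = -10$ ($I{\left(u \right)} = -5 - 5 = -10$)
$W{\left(S,k \right)} = - 10 k$
$\left(W{\left(-7,15 \right)} + 81\right) + 229 = \left(\left(-10\right) 15 + 81\right) + 229 = \left(-150 + 81\right) + 229 = -69 + 229 = 160$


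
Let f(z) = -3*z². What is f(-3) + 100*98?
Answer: 9773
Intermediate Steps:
f(-3) + 100*98 = -3*(-3)² + 100*98 = -3*9 + 9800 = -27 + 9800 = 9773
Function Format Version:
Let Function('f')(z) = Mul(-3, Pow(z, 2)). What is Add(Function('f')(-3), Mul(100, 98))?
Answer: 9773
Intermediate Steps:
Add(Function('f')(-3), Mul(100, 98)) = Add(Mul(-3, Pow(-3, 2)), Mul(100, 98)) = Add(Mul(-3, 9), 9800) = Add(-27, 9800) = 9773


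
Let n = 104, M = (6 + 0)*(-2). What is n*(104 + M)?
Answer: 9568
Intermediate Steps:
M = -12 (M = 6*(-2) = -12)
n*(104 + M) = 104*(104 - 12) = 104*92 = 9568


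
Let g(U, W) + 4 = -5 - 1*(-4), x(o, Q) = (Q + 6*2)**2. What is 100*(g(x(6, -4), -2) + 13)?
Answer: 800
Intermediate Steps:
x(o, Q) = (12 + Q)**2 (x(o, Q) = (Q + 12)**2 = (12 + Q)**2)
g(U, W) = -5 (g(U, W) = -4 + (-5 - 1*(-4)) = -4 + (-5 + 4) = -4 - 1 = -5)
100*(g(x(6, -4), -2) + 13) = 100*(-5 + 13) = 100*8 = 800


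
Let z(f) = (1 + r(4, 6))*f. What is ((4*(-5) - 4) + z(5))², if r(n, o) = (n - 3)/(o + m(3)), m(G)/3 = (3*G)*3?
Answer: 2715904/7569 ≈ 358.82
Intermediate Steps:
m(G) = 27*G (m(G) = 3*((3*G)*3) = 3*(9*G) = 27*G)
r(n, o) = (-3 + n)/(81 + o) (r(n, o) = (n - 3)/(o + 27*3) = (-3 + n)/(o + 81) = (-3 + n)/(81 + o))
z(f) = 88*f/87 (z(f) = (1 + (-3 + 4)/(81 + 6))*f = (1 + 1/87)*f = 88*f/87)
((4*(-5) - 4) + z(5))² = ((4*(-5) - 4) + (88/87)*5)² = ((-20 - 4) + 440/87)² = (-24 + 440/87)² = (-1648/87)² = 2715904/7569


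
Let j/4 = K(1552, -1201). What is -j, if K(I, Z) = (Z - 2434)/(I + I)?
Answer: 3635/776 ≈ 4.6843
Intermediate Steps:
K(I, Z) = (-2434 + Z)/(2*I) (K(I, Z) = (-2434 + Z)/((2*I)) = (-2434 + Z)*(1/(2*I)) = (-2434 + Z)/(2*I))
j = -3635/776 (j = 4*((½)*(-2434 - 1201)/1552) = 4*((½)*(1/1552)*(-3635)) = 4*(-3635/3104) = -3635/776 ≈ -4.6843)
-j = -1*(-3635/776) = 3635/776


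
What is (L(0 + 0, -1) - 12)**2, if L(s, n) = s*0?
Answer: 144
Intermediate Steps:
L(s, n) = 0
(L(0 + 0, -1) - 12)**2 = (0 - 12)**2 = (-12)**2 = 144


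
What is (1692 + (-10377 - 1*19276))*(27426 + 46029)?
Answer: -2053875255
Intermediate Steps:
(1692 + (-10377 - 1*19276))*(27426 + 46029) = (1692 + (-10377 - 19276))*73455 = (1692 - 29653)*73455 = -27961*73455 = -2053875255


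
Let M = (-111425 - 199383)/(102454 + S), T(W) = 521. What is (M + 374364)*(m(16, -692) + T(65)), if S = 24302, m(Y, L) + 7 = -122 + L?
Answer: -1186314309400/10563 ≈ -1.1231e+8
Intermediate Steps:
m(Y, L) = -129 + L (m(Y, L) = -7 + (-122 + L) = -129 + L)
M = -77702/31689 (M = (-111425 - 199383)/(102454 + 24302) = -310808/126756 = -310808*1/126756 = -77702/31689 ≈ -2.4520)
(M + 374364)*(m(16, -692) + T(65)) = (-77702/31689 + 374364)*((-129 - 692) + 521) = 11863143094*(-821 + 521)/31689 = (11863143094/31689)*(-300) = -1186314309400/10563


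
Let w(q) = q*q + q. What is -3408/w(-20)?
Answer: -852/95 ≈ -8.9684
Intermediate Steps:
w(q) = q + q² (w(q) = q² + q = q + q²)
-3408/w(-20) = -3408*(-1/(20*(1 - 20))) = -3408/((-20*(-19))) = -3408/380 = -3408*1/380 = -852/95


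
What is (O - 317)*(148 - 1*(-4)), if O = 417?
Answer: 15200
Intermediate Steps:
(O - 317)*(148 - 1*(-4)) = (417 - 317)*(148 - 1*(-4)) = 100*(148 + 4) = 100*152 = 15200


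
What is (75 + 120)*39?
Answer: 7605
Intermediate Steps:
(75 + 120)*39 = 195*39 = 7605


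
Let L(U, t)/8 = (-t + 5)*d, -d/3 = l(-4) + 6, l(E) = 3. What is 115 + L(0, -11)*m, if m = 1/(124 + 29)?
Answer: 1571/17 ≈ 92.412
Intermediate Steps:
m = 1/153 ≈ 0.0065359
d = -27 (d = -3*(3 + 6) = -3*9 = -27)
L(U, t) = -1080 + 216*t (L(U, t) = 8*((-t + 5)*(-27)) = 8*((5 - t)*(-27)) = 8*(-135 + 27*t) = -1080 + 216*t)
115 + L(0, -11)*m = 115 + (-1080 + 216*(-11))*(1/153) = 115 + (-1080 - 2376)*(1/153) = 115 - 3456*1/153 = 115 - 384/17 = 1571/17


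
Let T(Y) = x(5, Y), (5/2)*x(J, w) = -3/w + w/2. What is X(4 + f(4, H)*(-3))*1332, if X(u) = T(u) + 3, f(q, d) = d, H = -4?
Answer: 16317/2 ≈ 8158.5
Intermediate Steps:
x(J, w) = -6/(5*w) + w/5 (x(J, w) = 2*(-3/w + w/2)/5 = 2*(w/2 - 3/w)/5 = -6/(5*w) + w/5)
T(Y) = (-6 + Y**2)/(5*Y)
X(u) = 3 + (-6 + u**2)/(5*u) (X(u) = (-6 + u**2)/(5*u) + 3 = 3 + (-6 + u**2)/(5*u))
X(4 + f(4, H)*(-3))*1332 = (3 - 6/(5*(4 - 4*(-3))) + (4 - 4*(-3))/5)*1332 = (3 - 6/(5*(4 + 12)) + (4 + 12)/5)*1332 = (3 - 6/5/16 + (1/5)*16)*1332 = (3 - 6/5*1/16 + 16/5)*1332 = (3 - 3/40 + 16/5)*1332 = (49/8)*1332 = 16317/2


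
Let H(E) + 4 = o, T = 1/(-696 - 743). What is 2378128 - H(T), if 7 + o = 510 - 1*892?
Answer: 2378521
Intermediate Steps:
o = -389 (o = -7 + (510 - 1*892) = -7 + (510 - 892) = -7 - 382 = -389)
T = -1/1439 (T = 1/(-1439) = -1/1439 ≈ -0.00069493)
H(E) = -393 (H(E) = -4 - 389 = -393)
2378128 - H(T) = 2378128 - 1*(-393) = 2378128 + 393 = 2378521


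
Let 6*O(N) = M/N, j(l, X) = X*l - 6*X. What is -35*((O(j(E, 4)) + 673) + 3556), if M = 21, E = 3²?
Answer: -3552605/24 ≈ -1.4803e+5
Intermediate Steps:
E = 9
j(l, X) = -6*X + X*l
O(N) = 7/(2*N) (O(N) = (21/N)/6 = 7/(2*N))
-35*((O(j(E, 4)) + 673) + 3556) = -35*((7/(2*((4*(-6 + 9)))) + 673) + 3556) = -35*((7/(2*((4*3))) + 673) + 3556) = -35*(((7/2)/12 + 673) + 3556) = -35*(((7/2)*(1/12) + 673) + 3556) = -35*((7/24 + 673) + 3556) = -35*(16159/24 + 3556) = -35*101503/24 = -3552605/24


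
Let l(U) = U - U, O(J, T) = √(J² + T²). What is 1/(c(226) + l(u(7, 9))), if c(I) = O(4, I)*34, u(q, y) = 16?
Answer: √12773/868564 ≈ 0.00013012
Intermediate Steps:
l(U) = 0
c(I) = 34*√(16 + I²) (c(I) = √(4² + I²)*34 = √(16 + I²)*34 = 34*√(16 + I²))
1/(c(226) + l(u(7, 9))) = 1/(34*√(16 + 226²) + 0) = 1/(34*√(16 + 51076) + 0) = 1/(34*√51092 + 0) = 1/(34*(2*√12773) + 0) = 1/(68*√12773 + 0) = 1/(68*√12773) = √12773/868564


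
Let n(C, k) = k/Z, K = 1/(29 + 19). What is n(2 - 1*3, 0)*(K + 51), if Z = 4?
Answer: 0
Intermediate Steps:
K = 1/48 ≈ 0.020833
n(C, k) = k/4
n(2 - 1*3, 0)*(K + 51) = ((1/4)*0)*(1/48 + 51) = 0*(2449/48) = 0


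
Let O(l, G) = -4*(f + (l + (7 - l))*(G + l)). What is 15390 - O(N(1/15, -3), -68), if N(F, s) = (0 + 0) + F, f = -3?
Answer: 202138/15 ≈ 13476.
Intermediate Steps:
N(F, s) = F (N(F, s) = 0 + F = F)
O(l, G) = 12 - 28*G - 28*l (O(l, G) = -4*(-3 + (l + (7 - l))*(G + l)) = -4*(-3 + 7*(G + l)) = -4*(-3 + (7*G + 7*l)) = -4*(-3 + 7*G + 7*l) = 12 - 28*G - 28*l)
15390 - O(N(1/15, -3), -68) = 15390 - (12 - 28*(-68) - 28/15) = 15390 - (12 + 1904 - 28*1/15) = 15390 - (12 + 1904 - 28/15) = 15390 - 1*28712/15 = 15390 - 28712/15 = 202138/15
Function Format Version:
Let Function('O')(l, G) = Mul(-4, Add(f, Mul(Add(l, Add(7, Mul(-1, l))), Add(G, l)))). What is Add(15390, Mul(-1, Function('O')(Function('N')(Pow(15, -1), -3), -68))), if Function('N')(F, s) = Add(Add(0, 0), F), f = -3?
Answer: Rational(202138, 15) ≈ 13476.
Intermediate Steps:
Function('N')(F, s) = F (Function('N')(F, s) = Add(0, F) = F)
Function('O')(l, G) = Add(12, Mul(-28, G), Mul(-28, l)) (Function('O')(l, G) = Mul(-4, Add(-3, Mul(Add(l, Add(7, Mul(-1, l))), Add(G, l)))) = Mul(-4, Add(-3, Mul(7, Add(G, l)))) = Mul(-4, Add(-3, Add(Mul(7, G), Mul(7, l)))) = Mul(-4, Add(-3, Mul(7, G), Mul(7, l))) = Add(12, Mul(-28, G), Mul(-28, l)))
Add(15390, Mul(-1, Function('O')(Function('N')(Pow(15, -1), -3), -68))) = Add(15390, Mul(-1, Add(12, Mul(-28, -68), Mul(-28, Pow(15, -1))))) = Add(15390, Mul(-1, Add(12, 1904, Mul(-28, Rational(1, 15))))) = Add(15390, Mul(-1, Add(12, 1904, Rational(-28, 15)))) = Add(15390, Mul(-1, Rational(28712, 15))) = Add(15390, Rational(-28712, 15)) = Rational(202138, 15)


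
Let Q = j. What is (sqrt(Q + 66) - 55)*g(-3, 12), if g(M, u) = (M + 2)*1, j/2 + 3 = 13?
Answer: 55 - sqrt(86) ≈ 45.726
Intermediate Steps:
j = 20 (j = -6 + 2*13 = -6 + 26 = 20)
Q = 20
g(M, u) = 2 + M (g(M, u) = (2 + M)*1 = 2 + M)
(sqrt(Q + 66) - 55)*g(-3, 12) = (sqrt(20 + 66) - 55)*(2 - 3) = (sqrt(86) - 55)*(-1) = (-55 + sqrt(86))*(-1) = 55 - sqrt(86)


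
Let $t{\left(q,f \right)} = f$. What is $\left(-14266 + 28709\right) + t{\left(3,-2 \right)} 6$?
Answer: $14431$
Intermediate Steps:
$\left(-14266 + 28709\right) + t{\left(3,-2 \right)} 6 = \left(-14266 + 28709\right) - 12 = 14443 - 12 = 14431$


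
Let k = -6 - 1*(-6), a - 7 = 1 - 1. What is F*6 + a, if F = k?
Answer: 7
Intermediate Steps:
a = 7 (a = 7 + (1 - 1) = 7 + 0 = 7)
k = 0 (k = -6 + 6 = 0)
F = 0
F*6 + a = 0*6 + 7 = 0 + 7 = 7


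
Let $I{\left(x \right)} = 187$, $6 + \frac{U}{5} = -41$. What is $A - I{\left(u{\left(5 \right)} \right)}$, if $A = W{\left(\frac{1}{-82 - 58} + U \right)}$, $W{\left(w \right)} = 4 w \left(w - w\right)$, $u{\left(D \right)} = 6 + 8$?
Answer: $-187$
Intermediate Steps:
$u{\left(D \right)} = 14$
$U = -235$ ($U = -30 + 5 \left(-41\right) = -30 - 205 = -235$)
$W{\left(w \right)} = 0$ ($W{\left(w \right)} = 4 w 0 = 0$)
$A = 0$
$A - I{\left(u{\left(5 \right)} \right)} = 0 - 187 = -187$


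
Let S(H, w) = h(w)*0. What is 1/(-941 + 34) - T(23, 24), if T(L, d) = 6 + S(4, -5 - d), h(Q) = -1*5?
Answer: -5443/907 ≈ -6.0011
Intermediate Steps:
h(Q) = -5
S(H, w) = 0 (S(H, w) = -5*0 = 0)
T(L, d) = 6 (T(L, d) = 6 + 0 = 6)
1/(-941 + 34) - T(23, 24) = 1/(-941 + 34) - 1*6 = 1/(-907) - 6 = -1/907 - 6 = -5443/907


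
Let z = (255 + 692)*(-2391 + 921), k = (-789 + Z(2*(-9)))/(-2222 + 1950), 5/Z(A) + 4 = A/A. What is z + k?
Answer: -283985767/204 ≈ -1.3921e+6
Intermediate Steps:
Z(A) = -5/3 (Z(A) = 5/(-4 + A/A) = 5/(-4 + 1) = 5/(-3) = 5*(-⅓) = -5/3)
k = 593/204 (k = (-789 - 5/3)/(-2222 + 1950) = -2372/3/(-272) = -2372/3*(-1/272) = 593/204 ≈ 2.9069)
z = -1392090 (z = 947*(-1470) = -1392090)
z + k = -1392090 + 593/204 = -283985767/204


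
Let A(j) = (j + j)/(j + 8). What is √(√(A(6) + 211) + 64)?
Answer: √(3136 + 7*√10381)/7 ≈ 8.8631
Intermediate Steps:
A(j) = 2*j/(8 + j) (A(j) = (2*j)/(8 + j) = 2*j/(8 + j))
√(√(A(6) + 211) + 64) = √(√(2*6/(8 + 6) + 211) + 64) = √(√(2*6/14 + 211) + 64) = √(√(2*6*(1/14) + 211) + 64) = √(√(6/7 + 211) + 64) = √(√(1483/7) + 64) = √(√10381/7 + 64) = √(64 + √10381/7)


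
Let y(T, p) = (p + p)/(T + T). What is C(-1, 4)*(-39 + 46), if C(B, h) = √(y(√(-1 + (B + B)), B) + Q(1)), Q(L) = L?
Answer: 7*√(9 + 3*I*√3)/3 ≈ 7.2657 + 1.9468*I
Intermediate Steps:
y(T, p) = p/T (y(T, p) = (2*p)/((2*T)) = (2*p)*(1/(2*T)) = p/T)
C(B, h) = √(1 + B/√(-1 + 2*B)) (C(B, h) = √(B/(√(-1 + (B + B))) + 1) = √(B/(√(-1 + 2*B)) + 1) = √(B/√(-1 + 2*B) + 1) = √(1 + B/√(-1 + 2*B)))
C(-1, 4)*(-39 + 46) = √(1 - 1/√(-1 + 2*(-1)))*(-39 + 46) = √(1 - 1/√(-1 - 2))*7 = √(1 - 1/√(-3))*7 = √(1 - (-1)*I*√3/3)*7 = √(1 + I*√3/3)*7 = 7*√(1 + I*√3/3)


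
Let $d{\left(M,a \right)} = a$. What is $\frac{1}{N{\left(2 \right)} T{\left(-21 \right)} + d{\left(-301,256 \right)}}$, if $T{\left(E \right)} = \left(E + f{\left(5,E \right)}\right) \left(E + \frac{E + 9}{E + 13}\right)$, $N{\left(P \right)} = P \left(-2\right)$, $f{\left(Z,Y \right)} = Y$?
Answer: $- \frac{1}{3020} \approx -0.00033113$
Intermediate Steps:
$N{\left(P \right)} = - 2 P$
$T{\left(E \right)} = 2 E \left(E + \frac{9 + E}{13 + E}\right)$ ($T{\left(E \right)} = \left(E + E\right) \left(E + \frac{E + 9}{E + 13}\right) = 2 E \left(E + \frac{9 + E}{13 + E}\right)$)
$\frac{1}{N{\left(2 \right)} T{\left(-21 \right)} + d{\left(-301,256 \right)}} = \frac{1}{\left(-2\right) 2 \cdot 2 \left(-21\right) \frac{1}{13 - 21} \left(9 + \left(-21\right)^{2} + 14 \left(-21\right)\right) + 256} = \frac{1}{- 4 \cdot 2 \left(-21\right) \frac{1}{-8} \left(9 + 441 - 294\right) + 256} = \frac{1}{- 4 \cdot 2 \left(-21\right) \left(- \frac{1}{8}\right) 156 + 256} = \frac{1}{\left(-4\right) 819 + 256} = \frac{1}{-3276 + 256} = \frac{1}{-3020} = - \frac{1}{3020}$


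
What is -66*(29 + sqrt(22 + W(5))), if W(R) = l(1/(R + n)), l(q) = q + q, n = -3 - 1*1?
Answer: -1914 - 132*sqrt(6) ≈ -2237.3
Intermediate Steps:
n = -4 (n = -3 - 1 = -4)
l(q) = 2*q
W(R) = 2/(-4 + R) (W(R) = 2/(R - 4) = 2/(-4 + R))
-66*(29 + sqrt(22 + W(5))) = -66*(29 + sqrt(22 + 2/(-4 + 5))) = -66*(29 + sqrt(22 + 2/1)) = -66*(29 + sqrt(22 + 2*1)) = -66*(29 + sqrt(22 + 2)) = -66*(29 + sqrt(24)) = -66*(29 + 2*sqrt(6)) = -1914 - 132*sqrt(6)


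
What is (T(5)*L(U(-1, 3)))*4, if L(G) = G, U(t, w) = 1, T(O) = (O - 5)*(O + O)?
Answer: 0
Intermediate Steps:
T(O) = 2*O*(-5 + O) (T(O) = (-5 + O)*(2*O) = 2*O*(-5 + O))
(T(5)*L(U(-1, 3)))*4 = ((2*5*(-5 + 5))*1)*4 = ((2*5*0)*1)*4 = (0*1)*4 = 0*4 = 0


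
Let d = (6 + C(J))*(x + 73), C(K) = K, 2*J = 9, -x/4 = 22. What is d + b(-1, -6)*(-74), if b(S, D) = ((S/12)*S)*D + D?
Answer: 647/2 ≈ 323.50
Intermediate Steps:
x = -88 (x = -4*22 = -88)
J = 9/2 (J = (½)*9 = 9/2 ≈ 4.5000)
d = -315/2 (d = (6 + 9/2)*(-88 + 73) = (21/2)*(-15) = -315/2 ≈ -157.50)
b(S, D) = D + D*S²/12 (b(S, D) = ((S*(1/12))*S)*D + D = ((S/12)*S)*D + D = (S²/12)*D + D = D*S²/12 + D = D + D*S²/12)
d + b(-1, -6)*(-74) = -315/2 + ((1/12)*(-6)*(12 + (-1)²))*(-74) = -315/2 + ((1/12)*(-6)*(12 + 1))*(-74) = -315/2 + ((1/12)*(-6)*13)*(-74) = -315/2 - 13/2*(-74) = -315/2 + 481 = 647/2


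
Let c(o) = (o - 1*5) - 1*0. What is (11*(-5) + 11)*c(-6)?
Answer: 484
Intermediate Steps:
c(o) = -5 + o (c(o) = (o - 5) + 0 = (-5 + o) + 0 = -5 + o)
(11*(-5) + 11)*c(-6) = (11*(-5) + 11)*(-5 - 6) = (-55 + 11)*(-11) = -44*(-11) = 484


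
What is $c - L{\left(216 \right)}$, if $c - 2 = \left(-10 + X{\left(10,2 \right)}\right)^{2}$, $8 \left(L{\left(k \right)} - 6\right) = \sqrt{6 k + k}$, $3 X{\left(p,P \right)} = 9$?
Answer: $45 - \frac{3 \sqrt{42}}{4} \approx 40.139$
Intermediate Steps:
$X{\left(p,P \right)} = 3$ ($X{\left(p,P \right)} = \frac{1}{3} \cdot 9 = 3$)
$L{\left(k \right)} = 6 + \frac{\sqrt{7} \sqrt{k}}{8}$ ($L{\left(k \right)} = 6 + \frac{\sqrt{6 k + k}}{8} = 6 + \frac{\sqrt{7 k}}{8} = 6 + \frac{\sqrt{7} \sqrt{k}}{8}$)
$c = 51$ ($c = 2 + \left(-10 + 3\right)^{2} = 2 + \left(-7\right)^{2} = 2 + 49 = 51$)
$c - L{\left(216 \right)} = 51 - \left(6 + \frac{\sqrt{7} \sqrt{216}}{8}\right) = 51 - \left(6 + \frac{\sqrt{7} \cdot 6 \sqrt{6}}{8}\right) = 51 - \left(6 + \frac{3 \sqrt{42}}{4}\right) = 45 - \frac{3 \sqrt{42}}{4}$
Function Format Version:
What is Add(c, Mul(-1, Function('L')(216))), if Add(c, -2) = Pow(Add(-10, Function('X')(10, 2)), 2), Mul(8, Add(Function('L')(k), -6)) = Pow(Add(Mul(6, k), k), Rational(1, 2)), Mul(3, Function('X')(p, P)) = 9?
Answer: Add(45, Mul(Rational(-3, 4), Pow(42, Rational(1, 2)))) ≈ 40.139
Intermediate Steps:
Function('X')(p, P) = 3 (Function('X')(p, P) = Mul(Rational(1, 3), 9) = 3)
Function('L')(k) = Add(6, Mul(Rational(1, 8), Pow(7, Rational(1, 2)), Pow(k, Rational(1, 2)))) (Function('L')(k) = Add(6, Mul(Rational(1, 8), Pow(Add(Mul(6, k), k), Rational(1, 2)))) = Add(6, Mul(Rational(1, 8), Pow(Mul(7, k), Rational(1, 2)))) = Add(6, Mul(Rational(1, 8), Mul(Pow(7, Rational(1, 2)), Pow(k, Rational(1, 2))))) = Add(6, Mul(Rational(1, 8), Pow(7, Rational(1, 2)), Pow(k, Rational(1, 2)))))
c = 51 (c = Add(2, Pow(Add(-10, 3), 2)) = Add(2, Pow(-7, 2)) = Add(2, 49) = 51)
Add(c, Mul(-1, Function('L')(216))) = Add(51, Mul(-1, Add(6, Mul(Rational(1, 8), Pow(7, Rational(1, 2)), Pow(216, Rational(1, 2)))))) = Add(51, Mul(-1, Add(6, Mul(Rational(1, 8), Pow(7, Rational(1, 2)), Mul(6, Pow(6, Rational(1, 2))))))) = Add(51, Mul(-1, Add(6, Mul(Rational(3, 4), Pow(42, Rational(1, 2)))))) = Add(51, Add(-6, Mul(Rational(-3, 4), Pow(42, Rational(1, 2))))) = Add(45, Mul(Rational(-3, 4), Pow(42, Rational(1, 2))))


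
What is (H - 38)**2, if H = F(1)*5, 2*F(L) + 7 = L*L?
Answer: 2809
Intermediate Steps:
F(L) = -7/2 + L**2/2 (F(L) = -7/2 + (L*L)/2 = -7/2 + L**2/2)
H = -15 (H = (-7/2 + (1/2)*1**2)*5 = (-7/2 + (1/2)*1)*5 = (-7/2 + 1/2)*5 = -3*5 = -15)
(H - 38)**2 = (-15 - 38)**2 = (-53)**2 = 2809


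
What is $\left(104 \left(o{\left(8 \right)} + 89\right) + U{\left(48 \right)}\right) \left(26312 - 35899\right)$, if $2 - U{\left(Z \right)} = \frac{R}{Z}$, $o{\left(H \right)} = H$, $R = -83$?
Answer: $- \frac{4643971561}{48} \approx -9.6749 \cdot 10^{7}$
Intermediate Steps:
$U{\left(Z \right)} = 2 + \frac{83}{Z}$ ($U{\left(Z \right)} = 2 - - \frac{83}{Z} = 2 + \frac{83}{Z}$)
$\left(104 \left(o{\left(8 \right)} + 89\right) + U{\left(48 \right)}\right) \left(26312 - 35899\right) = \left(104 \left(8 + 89\right) + \left(2 + \frac{83}{48}\right)\right) \left(26312 - 35899\right) = \left(104 \cdot 97 + \left(2 + 83 \cdot \frac{1}{48}\right)\right) \left(-9587\right) = \left(10088 + \left(2 + \frac{83}{48}\right)\right) \left(-9587\right) = \left(10088 + \frac{179}{48}\right) \left(-9587\right) = \frac{484403}{48} \left(-9587\right) = - \frac{4643971561}{48}$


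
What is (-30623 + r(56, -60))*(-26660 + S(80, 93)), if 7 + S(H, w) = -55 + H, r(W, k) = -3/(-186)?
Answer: 25291583625/31 ≈ 8.1586e+8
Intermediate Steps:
r(W, k) = 1/62 (r(W, k) = -3*(-1/186) = 1/62)
S(H, w) = -62 + H (S(H, w) = -7 + (-55 + H) = -62 + H)
(-30623 + r(56, -60))*(-26660 + S(80, 93)) = (-30623 + 1/62)*(-26660 + (-62 + 80)) = -1898625*(-26660 + 18)/62 = -1898625/62*(-26642) = 25291583625/31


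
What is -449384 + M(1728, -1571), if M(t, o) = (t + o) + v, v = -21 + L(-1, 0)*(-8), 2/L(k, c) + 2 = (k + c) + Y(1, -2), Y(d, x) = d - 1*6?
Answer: -449246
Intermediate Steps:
Y(d, x) = -6 + d (Y(d, x) = d - 6 = -6 + d)
L(k, c) = 2/(-7 + c + k) (L(k, c) = 2/(-2 + ((k + c) + (-6 + 1))) = 2/(-2 + ((c + k) - 5)) = 2/(-2 + (-5 + c + k)) = 2/(-7 + c + k))
v = -19 (v = -21 + (2/(-7 + 0 - 1))*(-8) = -21 + (2/(-8))*(-8) = -21 + (2*(-⅛))*(-8) = -21 - ¼*(-8) = -21 + 2 = -19)
M(t, o) = -19 + o + t (M(t, o) = (t + o) - 19 = (o + t) - 19 = -19 + o + t)
-449384 + M(1728, -1571) = -449384 + (-19 - 1571 + 1728) = -449384 + 138 = -449246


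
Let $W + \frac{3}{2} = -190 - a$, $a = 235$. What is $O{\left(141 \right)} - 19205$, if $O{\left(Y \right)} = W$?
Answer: $- \frac{39263}{2} \approx -19632.0$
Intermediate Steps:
$W = - \frac{853}{2}$ ($W = - \frac{3}{2} - 425 = - \frac{853}{2} \approx -426.5$)
$O{\left(Y \right)} = - \frac{853}{2}$
$O{\left(141 \right)} - 19205 = - \frac{853}{2} - 19205 = - \frac{39263}{2}$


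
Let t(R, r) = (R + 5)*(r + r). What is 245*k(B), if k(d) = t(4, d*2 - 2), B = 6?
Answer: 44100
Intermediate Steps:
t(R, r) = 2*r*(5 + R) (t(R, r) = (5 + R)*(2*r) = 2*r*(5 + R))
k(d) = -36 + 36*d (k(d) = 2*(d*2 - 2)*(5 + 4) = 2*(2*d - 2)*9 = 2*(-2 + 2*d)*9 = -36 + 36*d)
245*k(B) = 245*(-36 + 36*6) = 245*(-36 + 216) = 245*180 = 44100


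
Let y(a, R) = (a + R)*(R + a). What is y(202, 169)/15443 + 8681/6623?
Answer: 1045657026/102278989 ≈ 10.224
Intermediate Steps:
y(a, R) = (R + a)² (y(a, R) = (R + a)*(R + a) = (R + a)²)
y(202, 169)/15443 + 8681/6623 = (169 + 202)²/15443 + 8681/6623 = 371²*(1/15443) + 8681*(1/6623) = 137641*(1/15443) + 8681/6623 = 137641/15443 + 8681/6623 = 1045657026/102278989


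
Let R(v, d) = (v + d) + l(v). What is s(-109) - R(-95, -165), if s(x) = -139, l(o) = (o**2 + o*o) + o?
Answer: -17834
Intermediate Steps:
l(o) = o + 2*o**2 (l(o) = (o**2 + o**2) + o = 2*o**2 + o = o + 2*o**2)
R(v, d) = d + v + v*(1 + 2*v) (R(v, d) = (v + d) + v*(1 + 2*v) = (d + v) + v*(1 + 2*v) = d + v + v*(1 + 2*v))
s(-109) - R(-95, -165) = -139 - (-165 - 95 - 95*(1 + 2*(-95))) = -139 - (-165 - 95 - 95*(1 - 190)) = -139 - (-165 - 95 - 95*(-189)) = -139 - (-165 - 95 + 17955) = -139 - 1*17695 = -139 - 17695 = -17834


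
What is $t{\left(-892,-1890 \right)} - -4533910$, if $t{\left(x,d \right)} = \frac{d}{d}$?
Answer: $4533911$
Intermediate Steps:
$t{\left(x,d \right)} = 1$
$t{\left(-892,-1890 \right)} - -4533910 = 1 - -4533910 = 1 + 4533910 = 4533911$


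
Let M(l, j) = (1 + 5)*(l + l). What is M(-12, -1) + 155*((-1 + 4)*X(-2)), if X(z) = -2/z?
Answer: 321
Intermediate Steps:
M(l, j) = 12*l (M(l, j) = 6*(2*l) = 12*l)
M(-12, -1) + 155*((-1 + 4)*X(-2)) = 12*(-12) + 155*((-1 + 4)*(-2/(-2))) = -144 + 155*(3*(-2*(-½))) = -144 + 155*(3*1) = -144 + 155*3 = -144 + 465 = 321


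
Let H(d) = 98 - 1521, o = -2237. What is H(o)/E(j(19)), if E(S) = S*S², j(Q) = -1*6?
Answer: 1423/216 ≈ 6.5880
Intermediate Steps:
j(Q) = -6
E(S) = S³
H(d) = -1423
H(o)/E(j(19)) = -1423/((-6)³) = -1423/(-216) = -1423*(-1/216) = 1423/216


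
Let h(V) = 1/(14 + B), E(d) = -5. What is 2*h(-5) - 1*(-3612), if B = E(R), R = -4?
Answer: 32510/9 ≈ 3612.2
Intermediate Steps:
B = -5
h(V) = ⅑ (h(V) = 1/(14 - 5) = 1/9 = ⅑)
2*h(-5) - 1*(-3612) = 2*(⅑) - 1*(-3612) = 2/9 + 3612 = 32510/9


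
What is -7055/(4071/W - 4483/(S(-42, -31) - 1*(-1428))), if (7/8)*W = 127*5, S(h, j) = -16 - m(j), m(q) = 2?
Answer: -5053355400/1740713 ≈ -2903.0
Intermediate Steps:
S(h, j) = -18 (S(h, j) = -16 - 1*2 = -16 - 2 = -18)
W = 5080/7 (W = 8*(127*5)/7 = (8/7)*635 = 5080/7 ≈ 725.71)
-7055/(4071/W - 4483/(S(-42, -31) - 1*(-1428))) = -7055/(4071/(5080/7) - 4483/(-18 - 1*(-1428))) = -7055/(4071*(7/5080) - 4483/(-18 + 1428)) = -7055/(28497/5080 - 4483/1410) = -7055/1740713/716280 = -7055*716280/1740713 = -5053355400/1740713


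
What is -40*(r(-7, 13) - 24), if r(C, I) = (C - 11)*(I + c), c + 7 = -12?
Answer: -3360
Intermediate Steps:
c = -19 (c = -7 - 12 = -19)
r(C, I) = (-19 + I)*(-11 + C) (r(C, I) = (C - 11)*(I - 19) = (-11 + C)*(-19 + I) = (-19 + I)*(-11 + C))
-40*(r(-7, 13) - 24) = -40*((209 - 19*(-7) - 11*13 - 7*13) - 24) = -40*((209 + 133 - 143 - 91) - 24) = -40*(108 - 24) = -40*84 = -3360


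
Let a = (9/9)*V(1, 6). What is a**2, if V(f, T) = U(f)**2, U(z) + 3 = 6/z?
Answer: 81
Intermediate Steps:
U(z) = -3 + 6/z
V(f, T) = (-3 + 6/f)**2
a = 9 (a = (9/9)*(9*(-2 + 1)**2/1**2) = (9*(1/9))*(9*1*(-1)**2) = 1*(9*1*1) = 1*9 = 9)
a**2 = 9**2 = 81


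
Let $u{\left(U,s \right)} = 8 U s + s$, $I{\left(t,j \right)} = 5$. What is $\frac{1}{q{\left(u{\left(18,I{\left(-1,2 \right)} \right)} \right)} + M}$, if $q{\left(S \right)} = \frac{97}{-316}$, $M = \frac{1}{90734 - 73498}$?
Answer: $- \frac{680822}{208947} \approx -3.2583$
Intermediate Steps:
$M = \frac{1}{17236} \approx 5.8018 \cdot 10^{-5}$
$u{\left(U,s \right)} = s + 8 U s$ ($u{\left(U,s \right)} = 8 U s + s = s + 8 U s$)
$q{\left(S \right)} = - \frac{97}{316}$ ($q{\left(S \right)} = 97 \left(- \frac{1}{316}\right) = - \frac{97}{316}$)
$\frac{1}{q{\left(u{\left(18,I{\left(-1,2 \right)} \right)} \right)} + M} = \frac{1}{- \frac{97}{316} + \frac{1}{17236}} = \frac{1}{- \frac{208947}{680822}} = - \frac{680822}{208947}$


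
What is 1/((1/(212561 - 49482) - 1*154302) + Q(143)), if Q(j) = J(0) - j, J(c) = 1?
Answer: -163079/25186573075 ≈ -6.4748e-6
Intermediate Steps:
Q(j) = 1 - j
1/((1/(212561 - 49482) - 1*154302) + Q(143)) = 1/((1/(212561 - 49482) - 1*154302) + (1 - 1*143)) = 1/((1/163079 - 154302) + (1 - 143)) = 1/((1/163079 - 154302) - 142) = 1/(-25163415857/163079 - 142) = 1/(-25186573075/163079) = -163079/25186573075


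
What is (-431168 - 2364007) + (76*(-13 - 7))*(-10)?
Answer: -2779975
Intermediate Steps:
(-431168 - 2364007) + (76*(-13 - 7))*(-10) = -2795175 + (76*(-20))*(-10) = -2795175 - 1520*(-10) = -2795175 + 15200 = -2779975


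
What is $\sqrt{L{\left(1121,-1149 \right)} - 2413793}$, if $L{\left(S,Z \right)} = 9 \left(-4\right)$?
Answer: $11 i \sqrt{19949} \approx 1553.7 i$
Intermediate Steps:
$L{\left(S,Z \right)} = -36$
$\sqrt{L{\left(1121,-1149 \right)} - 2413793} = \sqrt{-36 - 2413793} = \sqrt{-2413829} = 11 i \sqrt{19949}$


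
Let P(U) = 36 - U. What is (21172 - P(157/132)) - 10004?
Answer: 1469581/132 ≈ 11133.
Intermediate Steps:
(21172 - P(157/132)) - 10004 = (21172 - (36 - 157/132)) - 10004 = (21172 - 1*4595/132) - 10004 = (21172 - 4595/132) - 10004 = 2790109/132 - 10004 = 1469581/132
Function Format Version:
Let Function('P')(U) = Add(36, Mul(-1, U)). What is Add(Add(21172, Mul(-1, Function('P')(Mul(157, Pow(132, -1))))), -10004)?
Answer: Rational(1469581, 132) ≈ 11133.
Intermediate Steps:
Add(Add(21172, Mul(-1, Function('P')(Mul(157, Pow(132, -1))))), -10004) = Add(Add(21172, Mul(-1, Add(36, Mul(-1, Mul(157, Pow(132, -1)))))), -10004) = Add(Add(21172, Mul(-1, Add(36, Mul(-1, Mul(157, Rational(1, 132)))))), -10004) = Add(Add(21172, Mul(-1, Add(36, Mul(-1, Rational(157, 132))))), -10004) = Add(Add(21172, Mul(-1, Add(36, Rational(-157, 132)))), -10004) = Add(Add(21172, Mul(-1, Rational(4595, 132))), -10004) = Add(Add(21172, Rational(-4595, 132)), -10004) = Add(Rational(2790109, 132), -10004) = Rational(1469581, 132)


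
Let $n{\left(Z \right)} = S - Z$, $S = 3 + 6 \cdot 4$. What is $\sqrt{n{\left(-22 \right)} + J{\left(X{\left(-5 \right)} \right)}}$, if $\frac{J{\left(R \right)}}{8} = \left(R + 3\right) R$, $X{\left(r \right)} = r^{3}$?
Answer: $3 \sqrt{13561} \approx 349.35$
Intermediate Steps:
$S = 27$ ($S = 3 + 24 = 27$)
$J{\left(R \right)} = 8 R \left(3 + R\right)$ ($J{\left(R \right)} = 8 \left(R + 3\right) R = 8 \left(3 + R\right) R = 8 R \left(3 + R\right)$)
$n{\left(Z \right)} = 27 - Z$
$\sqrt{n{\left(-22 \right)} + J{\left(X{\left(-5 \right)} \right)}} = \sqrt{\left(27 - -22\right) + 8 \left(-5\right)^{3} \left(3 + \left(-5\right)^{3}\right)} = \sqrt{\left(27 + 22\right) + 8 \left(-125\right) \left(3 - 125\right)} = \sqrt{49 + 8 \left(-125\right) \left(-122\right)} = \sqrt{49 + 122000} = \sqrt{122049} = 3 \sqrt{13561}$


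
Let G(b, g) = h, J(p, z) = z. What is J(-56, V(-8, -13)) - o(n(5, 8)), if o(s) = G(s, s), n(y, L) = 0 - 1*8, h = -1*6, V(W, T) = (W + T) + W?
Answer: -23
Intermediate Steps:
V(W, T) = T + 2*W (V(W, T) = (T + W) + W = T + 2*W)
h = -6
n(y, L) = -8 (n(y, L) = 0 - 8 = -8)
G(b, g) = -6
o(s) = -6
J(-56, V(-8, -13)) - o(n(5, 8)) = (-13 + 2*(-8)) - 1*(-6) = (-13 - 16) + 6 = -29 + 6 = -23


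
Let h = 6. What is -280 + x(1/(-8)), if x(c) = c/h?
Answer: -13441/48 ≈ -280.02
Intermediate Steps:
x(c) = c/6
-280 + x(1/(-8)) = -280 + (⅙)/(-8) = -280 + (⅙)*(-⅛) = -280 - 1/48 = -13441/48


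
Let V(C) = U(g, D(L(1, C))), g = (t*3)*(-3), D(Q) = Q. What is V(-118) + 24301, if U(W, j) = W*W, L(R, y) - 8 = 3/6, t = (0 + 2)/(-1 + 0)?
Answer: 24625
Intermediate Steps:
t = -2 (t = 2/(-1) = 2*(-1) = -2)
L(R, y) = 17/2 (L(R, y) = 8 + 3/6 = 8 + 3*(⅙) = 8 + ½ = 17/2)
g = 18 (g = -2*3*(-3) = -6*(-3) = 18)
U(W, j) = W²
V(C) = 324 (V(C) = 18² = 324)
V(-118) + 24301 = 324 + 24301 = 24625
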